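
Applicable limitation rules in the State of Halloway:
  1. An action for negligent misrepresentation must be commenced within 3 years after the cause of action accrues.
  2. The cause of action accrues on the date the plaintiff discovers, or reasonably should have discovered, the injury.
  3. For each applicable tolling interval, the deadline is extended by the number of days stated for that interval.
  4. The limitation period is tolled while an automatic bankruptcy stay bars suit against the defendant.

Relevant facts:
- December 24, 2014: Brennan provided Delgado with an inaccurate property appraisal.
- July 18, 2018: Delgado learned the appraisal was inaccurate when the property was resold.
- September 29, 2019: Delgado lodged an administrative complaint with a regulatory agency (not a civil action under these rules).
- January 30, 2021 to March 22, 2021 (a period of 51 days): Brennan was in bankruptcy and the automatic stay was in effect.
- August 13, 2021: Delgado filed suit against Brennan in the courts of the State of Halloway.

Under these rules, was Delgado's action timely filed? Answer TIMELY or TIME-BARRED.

TIMELY

Accrual is tied to discovery, so the period began on July 18, 2018 rather than on December 24, 2014 when the act occurred.
3 years from July 18, 2018 is July 18, 2021.
The period was tolled for 51 days by the automatic bankruptcy stay (January 30, 2021 to March 22, 2021), pushing the deadline to September 7, 2021.
The other events in the timeline have no effect on the limitation period under the stated rules.
Filing on August 13, 2021 beat the September 7, 2021 deadline — the action is timely.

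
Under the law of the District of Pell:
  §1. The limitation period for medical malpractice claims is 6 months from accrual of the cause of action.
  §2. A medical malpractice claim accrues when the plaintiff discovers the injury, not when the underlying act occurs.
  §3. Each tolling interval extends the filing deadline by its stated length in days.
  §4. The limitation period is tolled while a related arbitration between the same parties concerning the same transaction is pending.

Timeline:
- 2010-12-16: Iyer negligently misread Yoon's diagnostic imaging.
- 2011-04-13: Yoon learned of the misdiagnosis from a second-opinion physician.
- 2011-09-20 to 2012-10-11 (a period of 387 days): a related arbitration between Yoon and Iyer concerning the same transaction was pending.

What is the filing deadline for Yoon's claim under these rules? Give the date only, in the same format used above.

The claim did not accrue until Yoon discovered the injury on 2011-04-13; the 2010-12-16 act date does not start the clock under the stated rule.
Adding the 6 months base period to 2011-04-13 gives a deadline of 2011-10-13, before any tolling.
The period was tolled for 387 days by the pending related arbitration (2011-09-20 to 2012-10-11), pushing the deadline to 2012-11-03.

2012-11-03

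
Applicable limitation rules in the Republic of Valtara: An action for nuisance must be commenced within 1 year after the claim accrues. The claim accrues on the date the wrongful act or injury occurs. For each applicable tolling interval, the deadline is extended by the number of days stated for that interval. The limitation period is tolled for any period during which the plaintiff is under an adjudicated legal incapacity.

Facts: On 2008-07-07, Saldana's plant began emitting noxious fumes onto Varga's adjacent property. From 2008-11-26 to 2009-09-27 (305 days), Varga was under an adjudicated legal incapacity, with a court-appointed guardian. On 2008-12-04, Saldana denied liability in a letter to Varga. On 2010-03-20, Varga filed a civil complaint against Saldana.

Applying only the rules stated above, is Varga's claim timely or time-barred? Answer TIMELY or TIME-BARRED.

TIMELY

The claim accrued on 2008-07-07, when the wrongful act occurred.
1 year from 2008-07-07 is 2009-07-07.
Because the plaintiff's legal incapacity ran from 2008-11-26 to 2009-09-27, the deadline is extended by 305 days to 2010-05-08.
Nothing else in the chronology tolls or restarts the period.
Filing on 2010-03-20 beat the 2010-05-08 deadline — the action is timely.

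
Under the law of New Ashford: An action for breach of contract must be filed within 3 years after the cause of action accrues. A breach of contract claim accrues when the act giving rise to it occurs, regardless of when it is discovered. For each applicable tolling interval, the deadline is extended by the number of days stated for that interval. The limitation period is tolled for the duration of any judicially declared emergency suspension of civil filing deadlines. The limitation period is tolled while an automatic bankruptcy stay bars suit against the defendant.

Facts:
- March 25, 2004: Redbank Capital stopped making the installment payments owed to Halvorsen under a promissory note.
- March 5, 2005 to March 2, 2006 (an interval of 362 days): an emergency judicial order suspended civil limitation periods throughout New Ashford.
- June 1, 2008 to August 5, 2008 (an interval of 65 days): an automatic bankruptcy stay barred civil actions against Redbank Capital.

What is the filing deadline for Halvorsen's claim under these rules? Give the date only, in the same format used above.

The cause of action accrued on March 25, 2004, the date of the act.
3 years from March 25, 2004 is March 25, 2007.
Because the emergency suspension of filing deadlines ran from March 5, 2005 to March 2, 2006, the deadline is extended by 362 days to March 21, 2008.
The automatic bankruptcy stay starting June 1, 2008 came too late — the period had run on March 21, 2008 — and so does not extend the deadline.

March 21, 2008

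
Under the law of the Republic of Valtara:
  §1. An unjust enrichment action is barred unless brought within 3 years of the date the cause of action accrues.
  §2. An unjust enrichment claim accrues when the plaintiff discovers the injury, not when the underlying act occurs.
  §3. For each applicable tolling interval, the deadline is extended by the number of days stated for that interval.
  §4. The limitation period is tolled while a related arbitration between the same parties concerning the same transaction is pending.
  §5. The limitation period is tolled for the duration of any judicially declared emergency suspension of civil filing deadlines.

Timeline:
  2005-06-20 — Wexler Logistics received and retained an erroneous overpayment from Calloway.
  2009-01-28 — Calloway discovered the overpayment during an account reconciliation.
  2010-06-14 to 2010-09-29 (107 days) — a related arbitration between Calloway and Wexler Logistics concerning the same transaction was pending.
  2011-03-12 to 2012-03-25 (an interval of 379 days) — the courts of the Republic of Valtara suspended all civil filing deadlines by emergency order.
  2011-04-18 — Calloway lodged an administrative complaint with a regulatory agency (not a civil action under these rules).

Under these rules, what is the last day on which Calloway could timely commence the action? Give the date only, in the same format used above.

2013-05-28

Under the discovery rule, the claim accrued on 2009-01-28, when Calloway discovered the injury — not on the 2005-06-20 date of the underlying act.
3 years from 2009-01-28 is 2012-01-28.
The period was tolled for 107 days by the pending related arbitration (2010-06-14 to 2010-09-29), pushing the deadline to 2012-05-14.
Because the emergency suspension of filing deadlines ran from 2011-03-12 to 2012-03-25, the deadline is extended by 379 days to 2013-05-28.
Nothing else in the chronology tolls or restarts the period.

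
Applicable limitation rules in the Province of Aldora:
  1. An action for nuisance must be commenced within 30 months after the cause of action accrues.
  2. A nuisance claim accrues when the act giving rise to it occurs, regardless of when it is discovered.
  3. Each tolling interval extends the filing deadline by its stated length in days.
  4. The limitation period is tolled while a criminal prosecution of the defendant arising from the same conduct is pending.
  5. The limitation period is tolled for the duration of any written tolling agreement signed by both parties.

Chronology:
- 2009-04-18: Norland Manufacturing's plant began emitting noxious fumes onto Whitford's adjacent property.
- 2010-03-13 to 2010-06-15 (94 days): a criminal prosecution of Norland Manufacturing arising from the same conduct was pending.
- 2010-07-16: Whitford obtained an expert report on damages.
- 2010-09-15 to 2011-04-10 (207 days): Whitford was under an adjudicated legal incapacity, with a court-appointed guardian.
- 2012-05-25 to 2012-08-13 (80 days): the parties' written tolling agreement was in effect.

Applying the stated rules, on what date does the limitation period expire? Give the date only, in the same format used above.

2012-01-20

The claim accrued on 2009-04-18, when the wrongful act occurred.
The untolled deadline — 30 months after 2009-04-18 — is 2011-10-18.
The pending criminal prosecution from 2010-03-13 to 2010-06-15 tolled the period for 94 days, extending the deadline to 2012-01-20.
The written tolling agreement from 2012-05-25 to 2012-08-13 began after the period had already run on 2012-01-20, so it has no tolling effect.
Although the plaintiff's incapacity ran from 2010-09-15 to 2011-04-10, the stated rules do not make that a tolling event, so it is disregarded.
Nothing else in the chronology tolls or restarts the period.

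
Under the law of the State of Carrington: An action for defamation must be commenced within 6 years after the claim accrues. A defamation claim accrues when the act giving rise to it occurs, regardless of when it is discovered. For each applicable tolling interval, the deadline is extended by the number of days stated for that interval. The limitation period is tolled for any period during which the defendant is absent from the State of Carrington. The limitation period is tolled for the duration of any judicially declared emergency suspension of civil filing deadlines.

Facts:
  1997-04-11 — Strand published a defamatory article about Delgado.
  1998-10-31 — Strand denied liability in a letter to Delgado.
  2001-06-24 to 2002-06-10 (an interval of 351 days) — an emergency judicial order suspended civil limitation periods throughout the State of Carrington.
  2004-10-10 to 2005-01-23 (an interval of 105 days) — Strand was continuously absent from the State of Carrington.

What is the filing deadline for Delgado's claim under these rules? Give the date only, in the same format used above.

2004-03-27

The limitation period began to run on 1997-04-11.
Adding the 6 years base period to 1997-04-11 gives a deadline of 2003-04-11, before any tolling.
Because the emergency suspension of filing deadlines ran from 2001-06-24 to 2002-06-10, the deadline is extended by 351 days to 2004-03-27.
The defendant's absence from the jurisdiction starting 2004-10-10 came too late — the period had run on 2004-03-27 — and so does not extend the deadline.
None of the other events listed affects the running of the period under the stated rules.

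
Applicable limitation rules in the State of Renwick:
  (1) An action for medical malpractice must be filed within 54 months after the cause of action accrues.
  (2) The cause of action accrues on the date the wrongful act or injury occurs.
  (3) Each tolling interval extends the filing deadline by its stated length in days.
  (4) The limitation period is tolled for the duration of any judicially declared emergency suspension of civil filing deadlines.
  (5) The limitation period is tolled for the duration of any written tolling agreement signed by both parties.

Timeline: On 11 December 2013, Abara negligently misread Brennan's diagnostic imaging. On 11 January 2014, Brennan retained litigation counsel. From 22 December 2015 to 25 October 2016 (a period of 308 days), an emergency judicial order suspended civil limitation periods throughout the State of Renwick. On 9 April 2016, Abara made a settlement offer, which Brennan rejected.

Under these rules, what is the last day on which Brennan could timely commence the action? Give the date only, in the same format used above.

The claim accrued on 11 December 2013, when the wrongful act occurred.
Adding the 54 months base period to 11 December 2013 gives a deadline of 11 June 2018, before any tolling.
The emergency suspension of filing deadlines from 22 December 2015 to 25 October 2016 tolled the period for 308 days, extending the deadline to 15 April 2019.
Nothing else in the chronology tolls or restarts the period.

15 April 2019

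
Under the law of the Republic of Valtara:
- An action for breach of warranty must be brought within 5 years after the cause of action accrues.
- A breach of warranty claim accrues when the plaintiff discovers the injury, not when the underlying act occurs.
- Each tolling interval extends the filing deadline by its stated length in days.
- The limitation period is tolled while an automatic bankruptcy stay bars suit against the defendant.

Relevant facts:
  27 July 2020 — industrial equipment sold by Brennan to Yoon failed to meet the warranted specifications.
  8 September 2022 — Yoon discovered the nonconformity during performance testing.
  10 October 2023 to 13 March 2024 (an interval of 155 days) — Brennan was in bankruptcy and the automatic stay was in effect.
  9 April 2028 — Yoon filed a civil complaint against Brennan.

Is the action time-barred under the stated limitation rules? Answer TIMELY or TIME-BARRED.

Under the discovery rule, the claim accrued on 8 September 2022, when Yoon discovered the injury — not on the 27 July 2020 date of the underlying act.
5 years from 8 September 2022 is 8 September 2027.
The automatic bankruptcy stay from 10 October 2023 to 13 March 2024 tolled the period for 155 days, extending the deadline to 10 February 2028.
The 9 April 2028 filing falls after the 10 February 2028 deadline; the claim is time-barred.

TIME-BARRED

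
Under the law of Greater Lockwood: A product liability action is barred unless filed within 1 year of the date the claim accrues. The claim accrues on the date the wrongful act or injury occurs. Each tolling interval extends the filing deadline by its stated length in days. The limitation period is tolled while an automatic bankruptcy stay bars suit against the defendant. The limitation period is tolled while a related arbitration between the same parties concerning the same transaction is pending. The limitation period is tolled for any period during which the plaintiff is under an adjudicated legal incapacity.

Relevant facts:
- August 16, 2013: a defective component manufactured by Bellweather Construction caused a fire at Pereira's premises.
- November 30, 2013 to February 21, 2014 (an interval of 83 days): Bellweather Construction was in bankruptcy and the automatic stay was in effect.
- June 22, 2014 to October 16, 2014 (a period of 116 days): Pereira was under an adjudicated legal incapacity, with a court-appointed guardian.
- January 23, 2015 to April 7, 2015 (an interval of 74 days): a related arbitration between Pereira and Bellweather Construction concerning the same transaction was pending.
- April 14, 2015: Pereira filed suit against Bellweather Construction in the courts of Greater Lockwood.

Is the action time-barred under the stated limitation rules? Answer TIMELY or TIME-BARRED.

TIMELY

The limitation period began to run on August 16, 2013.
1 year from August 16, 2013 is August 16, 2014.
Because the automatic bankruptcy stay ran from November 30, 2013 to February 21, 2014, the deadline is extended by 83 days to November 7, 2014.
The plaintiff's legal incapacity from June 22, 2014 to October 16, 2014 tolled the period for 116 days, extending the deadline to March 3, 2015.
The period was tolled for 74 days by the pending related arbitration (January 23, 2015 to April 7, 2015), pushing the deadline to May 16, 2015.
Filing on April 14, 2015 beat the May 16, 2015 deadline — the action is timely.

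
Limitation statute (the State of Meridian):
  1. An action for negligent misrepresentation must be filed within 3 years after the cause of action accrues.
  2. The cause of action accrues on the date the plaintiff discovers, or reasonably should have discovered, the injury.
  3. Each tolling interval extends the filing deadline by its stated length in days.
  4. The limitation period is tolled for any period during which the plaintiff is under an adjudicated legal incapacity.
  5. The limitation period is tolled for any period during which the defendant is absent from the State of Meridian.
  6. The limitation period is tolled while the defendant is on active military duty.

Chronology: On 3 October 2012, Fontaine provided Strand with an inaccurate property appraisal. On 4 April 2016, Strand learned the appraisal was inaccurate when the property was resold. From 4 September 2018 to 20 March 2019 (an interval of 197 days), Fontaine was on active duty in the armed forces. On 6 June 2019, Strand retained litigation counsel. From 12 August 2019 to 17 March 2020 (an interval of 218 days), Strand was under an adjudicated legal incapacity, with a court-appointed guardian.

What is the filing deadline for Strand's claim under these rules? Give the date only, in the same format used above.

23 May 2020

Under the discovery rule, the claim accrued on 4 April 2016, when Strand discovered the injury — not on the 3 October 2012 date of the underlying act.
3 years from 4 April 2016 is 4 April 2019.
The period was tolled for 197 days by the defendant's active military service (4 September 2018 to 20 March 2019), pushing the deadline to 18 October 2019.
Because the plaintiff's legal incapacity ran from 12 August 2019 to 17 March 2020, the deadline is extended by 218 days to 23 May 2020.
The other events in the timeline have no effect on the limitation period under the stated rules.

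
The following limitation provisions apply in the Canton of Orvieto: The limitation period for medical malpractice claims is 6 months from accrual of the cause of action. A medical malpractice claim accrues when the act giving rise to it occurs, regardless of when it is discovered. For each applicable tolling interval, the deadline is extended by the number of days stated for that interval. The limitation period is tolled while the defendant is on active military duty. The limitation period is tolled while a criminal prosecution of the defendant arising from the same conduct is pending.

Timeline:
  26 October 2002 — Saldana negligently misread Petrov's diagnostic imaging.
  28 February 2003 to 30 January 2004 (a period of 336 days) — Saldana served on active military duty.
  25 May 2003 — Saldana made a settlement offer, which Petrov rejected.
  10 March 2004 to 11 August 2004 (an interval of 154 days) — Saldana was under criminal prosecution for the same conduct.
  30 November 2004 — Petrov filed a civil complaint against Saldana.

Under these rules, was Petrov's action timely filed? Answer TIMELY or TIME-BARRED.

The cause of action accrued on 26 October 2002, the date of the act.
Adding the 6 months base period to 26 October 2002 gives a deadline of 26 April 2003, before any tolling.
Because the defendant's active military service ran from 28 February 2003 to 30 January 2004, the deadline is extended by 336 days to 27 March 2004.
The period was tolled for 154 days by the pending criminal prosecution (10 March 2004 to 11 August 2004), pushing the deadline to 28 August 2004.
Nothing else in the chronology tolls or restarts the period.
The 30 November 2004 filing falls after the 28 August 2004 deadline; the claim is time-barred.

TIME-BARRED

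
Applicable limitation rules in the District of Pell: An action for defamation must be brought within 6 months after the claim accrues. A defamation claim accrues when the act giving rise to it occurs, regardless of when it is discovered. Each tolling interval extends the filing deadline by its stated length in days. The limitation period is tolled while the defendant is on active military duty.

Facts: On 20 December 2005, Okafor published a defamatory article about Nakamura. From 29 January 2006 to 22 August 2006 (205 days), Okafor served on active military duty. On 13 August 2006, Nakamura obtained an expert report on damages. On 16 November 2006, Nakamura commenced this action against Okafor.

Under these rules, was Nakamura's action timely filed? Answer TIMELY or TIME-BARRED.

The claim accrued on 20 December 2005, the date of the act.
6 months from 20 December 2005 is 20 June 2006.
The defendant's active military service from 29 January 2006 to 22 August 2006 tolled the period for 205 days, extending the deadline to 11 January 2007.
Nothing else in the chronology tolls or restarts the period.
Filing on 16 November 2006 beat the 11 January 2007 deadline — the action is timely.

TIMELY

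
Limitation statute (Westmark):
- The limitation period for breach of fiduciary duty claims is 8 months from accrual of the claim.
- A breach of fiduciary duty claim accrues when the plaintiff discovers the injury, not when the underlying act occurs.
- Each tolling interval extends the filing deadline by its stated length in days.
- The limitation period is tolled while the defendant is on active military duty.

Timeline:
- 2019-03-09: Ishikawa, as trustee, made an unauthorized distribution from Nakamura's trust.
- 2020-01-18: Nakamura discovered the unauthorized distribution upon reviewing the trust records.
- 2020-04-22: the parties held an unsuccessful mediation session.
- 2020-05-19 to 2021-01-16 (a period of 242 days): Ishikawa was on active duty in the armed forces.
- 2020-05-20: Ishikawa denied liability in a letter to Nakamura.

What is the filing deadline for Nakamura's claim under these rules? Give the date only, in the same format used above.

2021-05-18

Under the discovery rule, the claim accrued on 2020-01-18, when Nakamura discovered the injury — not on the 2019-03-09 date of the underlying act.
Adding the 8 months base period to 2020-01-18 gives a deadline of 2020-09-18, before any tolling.
Because the defendant's active military service ran from 2020-05-19 to 2021-01-16, the deadline is extended by 242 days to 2021-05-18.
The other events in the timeline have no effect on the limitation period under the stated rules.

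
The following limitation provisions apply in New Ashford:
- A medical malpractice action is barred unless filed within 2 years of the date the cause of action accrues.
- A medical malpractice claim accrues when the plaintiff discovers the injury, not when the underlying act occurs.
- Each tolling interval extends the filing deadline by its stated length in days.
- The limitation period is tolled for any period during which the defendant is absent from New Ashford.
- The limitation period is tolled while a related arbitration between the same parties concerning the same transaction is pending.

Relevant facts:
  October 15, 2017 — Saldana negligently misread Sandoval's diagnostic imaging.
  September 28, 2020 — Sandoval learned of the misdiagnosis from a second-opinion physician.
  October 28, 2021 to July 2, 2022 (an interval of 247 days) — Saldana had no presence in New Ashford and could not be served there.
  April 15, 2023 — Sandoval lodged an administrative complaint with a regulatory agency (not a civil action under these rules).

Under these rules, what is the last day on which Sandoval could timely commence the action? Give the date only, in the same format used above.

June 2, 2023

Accrual is tied to discovery, so the period began on September 28, 2020 rather than on October 15, 2017 when the act occurred.
The untolled deadline — 2 years after September 28, 2020 — is September 28, 2022.
The defendant's absence from the jurisdiction from October 28, 2021 to July 2, 2022 tolled the period for 247 days, extending the deadline to June 2, 2023.
The other events in the timeline have no effect on the limitation period under the stated rules.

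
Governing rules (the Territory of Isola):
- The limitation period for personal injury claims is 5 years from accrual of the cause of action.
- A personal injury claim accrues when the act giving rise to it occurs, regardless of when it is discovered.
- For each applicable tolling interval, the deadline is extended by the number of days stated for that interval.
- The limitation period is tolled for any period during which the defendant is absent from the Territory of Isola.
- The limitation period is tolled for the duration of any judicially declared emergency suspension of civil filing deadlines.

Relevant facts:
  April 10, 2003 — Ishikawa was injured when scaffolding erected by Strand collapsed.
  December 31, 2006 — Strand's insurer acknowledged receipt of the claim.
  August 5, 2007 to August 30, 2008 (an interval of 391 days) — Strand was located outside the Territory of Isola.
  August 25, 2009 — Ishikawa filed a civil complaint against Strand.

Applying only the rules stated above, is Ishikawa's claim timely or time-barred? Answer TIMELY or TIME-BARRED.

TIME-BARRED

The cause of action accrued on April 10, 2003, the date of the act.
The untolled deadline — 5 years after April 10, 2003 — is April 10, 2008.
Because the defendant's absence from the jurisdiction ran from August 5, 2007 to August 30, 2008, the deadline is extended by 391 days to May 6, 2009.
The other events in the timeline have no effect on the limitation period under the stated rules.
Filing on August 25, 2009 missed the May 6, 2009 deadline — the action is time-barred.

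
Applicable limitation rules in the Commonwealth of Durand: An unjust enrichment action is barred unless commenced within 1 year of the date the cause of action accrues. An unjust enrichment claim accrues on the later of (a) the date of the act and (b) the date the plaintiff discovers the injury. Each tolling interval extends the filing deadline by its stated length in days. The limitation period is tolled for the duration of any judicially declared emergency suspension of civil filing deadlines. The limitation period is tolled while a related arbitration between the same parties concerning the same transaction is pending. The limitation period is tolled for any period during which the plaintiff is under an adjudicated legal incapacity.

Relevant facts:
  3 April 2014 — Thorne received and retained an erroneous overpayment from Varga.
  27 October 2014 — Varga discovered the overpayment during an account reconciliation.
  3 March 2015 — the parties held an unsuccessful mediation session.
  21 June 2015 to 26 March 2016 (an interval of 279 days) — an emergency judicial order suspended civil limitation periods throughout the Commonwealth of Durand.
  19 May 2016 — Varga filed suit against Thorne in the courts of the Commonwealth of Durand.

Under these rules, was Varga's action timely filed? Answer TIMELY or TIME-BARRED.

TIMELY

Taking the later of the act (3 April 2014) and discovery (27 October 2014), the claim accrued on 27 October 2014.
The untolled deadline — 1 year after 27 October 2014 — is 27 October 2015.
The emergency suspension of filing deadlines from 21 June 2015 to 26 March 2016 tolled the period for 279 days, extending the deadline to 1 August 2016.
Nothing else in the chronology tolls or restarts the period.
Filing on 19 May 2016 beat the 1 August 2016 deadline — the action is timely.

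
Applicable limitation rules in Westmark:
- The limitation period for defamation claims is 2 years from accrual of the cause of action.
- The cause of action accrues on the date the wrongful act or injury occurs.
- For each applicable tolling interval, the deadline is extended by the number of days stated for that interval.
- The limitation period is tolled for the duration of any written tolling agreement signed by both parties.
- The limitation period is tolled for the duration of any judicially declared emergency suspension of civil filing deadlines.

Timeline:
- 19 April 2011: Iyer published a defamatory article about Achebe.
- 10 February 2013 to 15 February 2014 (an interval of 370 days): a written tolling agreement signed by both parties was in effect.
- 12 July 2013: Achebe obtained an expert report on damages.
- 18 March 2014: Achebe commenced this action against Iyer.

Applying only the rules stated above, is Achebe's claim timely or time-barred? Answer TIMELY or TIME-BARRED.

TIMELY

The cause of action accrued on 19 April 2011, the date of the act.
2 years from 19 April 2011 is 19 April 2013.
Because the written tolling agreement ran from 10 February 2013 to 15 February 2014, the deadline is extended by 370 days to 24 April 2014.
Nothing else in the chronology tolls or restarts the period.
Filing on 18 March 2014 beat the 24 April 2014 deadline — the action is timely.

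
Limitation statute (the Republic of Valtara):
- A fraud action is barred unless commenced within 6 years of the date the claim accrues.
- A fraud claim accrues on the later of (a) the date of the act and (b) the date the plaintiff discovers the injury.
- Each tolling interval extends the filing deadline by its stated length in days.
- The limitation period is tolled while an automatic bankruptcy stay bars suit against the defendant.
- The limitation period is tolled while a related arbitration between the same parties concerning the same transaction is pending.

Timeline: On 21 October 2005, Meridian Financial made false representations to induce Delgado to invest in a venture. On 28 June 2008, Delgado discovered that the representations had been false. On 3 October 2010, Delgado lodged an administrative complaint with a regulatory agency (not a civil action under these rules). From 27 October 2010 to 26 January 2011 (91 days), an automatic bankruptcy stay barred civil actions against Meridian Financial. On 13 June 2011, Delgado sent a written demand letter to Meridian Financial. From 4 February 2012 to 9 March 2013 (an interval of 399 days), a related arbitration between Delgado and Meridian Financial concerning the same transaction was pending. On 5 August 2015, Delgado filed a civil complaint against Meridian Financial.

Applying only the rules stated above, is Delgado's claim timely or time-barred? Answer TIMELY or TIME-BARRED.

Taking the later of the act (21 October 2005) and discovery (28 June 2008), the claim accrued on 28 June 2008.
6 years from 28 June 2008 is 28 June 2014.
The automatic bankruptcy stay from 27 October 2010 to 26 January 2011 tolled the period for 91 days, extending the deadline to 27 September 2014.
The period was tolled for 399 days by the pending related arbitration (4 February 2012 to 9 March 2013), pushing the deadline to 31 October 2015.
Nothing else in the chronology tolls or restarts the period.
Filing on 5 August 2015 beat the 31 October 2015 deadline — the action is timely.

TIMELY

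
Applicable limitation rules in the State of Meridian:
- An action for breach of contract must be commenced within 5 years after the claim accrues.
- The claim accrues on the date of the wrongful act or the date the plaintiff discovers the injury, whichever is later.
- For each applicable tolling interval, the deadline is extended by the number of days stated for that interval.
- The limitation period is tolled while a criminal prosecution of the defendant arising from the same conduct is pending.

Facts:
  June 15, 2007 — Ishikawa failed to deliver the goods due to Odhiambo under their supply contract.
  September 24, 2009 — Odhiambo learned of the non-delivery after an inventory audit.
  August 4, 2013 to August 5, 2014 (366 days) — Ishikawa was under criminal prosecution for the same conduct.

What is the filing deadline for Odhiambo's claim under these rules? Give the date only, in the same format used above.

Taking the later of the act (June 15, 2007) and discovery (September 24, 2009), the claim accrued on September 24, 2009.
The untolled deadline — 5 years after September 24, 2009 — is September 24, 2014.
Because the pending criminal prosecution ran from August 4, 2013 to August 5, 2014, the deadline is extended by 366 days to September 25, 2015.

September 25, 2015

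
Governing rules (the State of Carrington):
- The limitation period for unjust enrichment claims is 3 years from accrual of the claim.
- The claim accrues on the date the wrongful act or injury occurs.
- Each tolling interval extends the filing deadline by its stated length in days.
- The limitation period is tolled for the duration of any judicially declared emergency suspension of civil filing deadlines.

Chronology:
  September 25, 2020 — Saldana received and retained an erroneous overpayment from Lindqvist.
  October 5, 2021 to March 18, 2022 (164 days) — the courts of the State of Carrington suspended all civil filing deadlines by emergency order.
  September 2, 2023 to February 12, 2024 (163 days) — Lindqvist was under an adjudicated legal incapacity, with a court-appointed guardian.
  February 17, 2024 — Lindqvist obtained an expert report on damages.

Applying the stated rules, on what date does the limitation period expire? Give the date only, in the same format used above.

The limitation period began to run on September 25, 2020.
Adding the 3 years base period to September 25, 2020 gives a deadline of September 25, 2023, before any tolling.
The period was tolled for 164 days by the emergency suspension of filing deadlines (October 5, 2021 to March 18, 2022), pushing the deadline to March 7, 2024.
The plaintiff's legal incapacity from September 2, 2023 to February 12, 2024 does not toll the period, because no stated rule makes the plaintiff's incapacity a tolling event.
Nothing else in the chronology tolls or restarts the period.

March 7, 2024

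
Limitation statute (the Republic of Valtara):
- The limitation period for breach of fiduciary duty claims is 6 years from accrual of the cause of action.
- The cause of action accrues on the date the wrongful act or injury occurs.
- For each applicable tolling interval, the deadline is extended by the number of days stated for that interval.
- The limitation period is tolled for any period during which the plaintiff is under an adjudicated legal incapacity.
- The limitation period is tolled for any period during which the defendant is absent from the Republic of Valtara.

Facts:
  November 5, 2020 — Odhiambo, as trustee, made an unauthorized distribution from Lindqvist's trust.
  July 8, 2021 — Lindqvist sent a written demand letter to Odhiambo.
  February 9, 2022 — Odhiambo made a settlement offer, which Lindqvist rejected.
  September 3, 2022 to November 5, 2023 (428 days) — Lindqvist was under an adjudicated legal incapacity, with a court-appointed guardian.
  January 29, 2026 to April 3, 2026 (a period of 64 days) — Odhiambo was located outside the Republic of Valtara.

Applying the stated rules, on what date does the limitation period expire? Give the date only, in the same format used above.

March 11, 2028

The limitation period began to run on November 5, 2020.
The untolled deadline — 6 years after November 5, 2020 — is November 5, 2026.
The plaintiff's legal incapacity from September 3, 2022 to November 5, 2023 tolled the period for 428 days, extending the deadline to January 7, 2028.
The period was tolled for 64 days by the defendant's absence from the jurisdiction (January 29, 2026 to April 3, 2026), pushing the deadline to March 11, 2028.
Nothing else in the chronology tolls or restarts the period.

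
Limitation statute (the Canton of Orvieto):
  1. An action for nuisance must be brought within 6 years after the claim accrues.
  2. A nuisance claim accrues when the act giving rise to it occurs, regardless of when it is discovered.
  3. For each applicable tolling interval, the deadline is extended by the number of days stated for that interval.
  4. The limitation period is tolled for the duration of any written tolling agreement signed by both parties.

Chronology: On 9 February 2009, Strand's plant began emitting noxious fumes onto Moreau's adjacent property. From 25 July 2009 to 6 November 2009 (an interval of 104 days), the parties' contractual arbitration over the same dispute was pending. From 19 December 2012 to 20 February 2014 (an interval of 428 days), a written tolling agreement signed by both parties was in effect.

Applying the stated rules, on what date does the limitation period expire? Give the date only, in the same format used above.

12 April 2016

The claim accrued on 9 February 2009, when the wrongful act occurred.
Adding the 6 years base period to 9 February 2009 gives a deadline of 9 February 2015, before any tolling.
Because the written tolling agreement ran from 19 December 2012 to 20 February 2014, the deadline is extended by 428 days to 12 April 2016.
The pending related arbitration from 25 July 2009 to 6 November 2009 does not toll the period, because no stated rule makes a pending arbitration a tolling event.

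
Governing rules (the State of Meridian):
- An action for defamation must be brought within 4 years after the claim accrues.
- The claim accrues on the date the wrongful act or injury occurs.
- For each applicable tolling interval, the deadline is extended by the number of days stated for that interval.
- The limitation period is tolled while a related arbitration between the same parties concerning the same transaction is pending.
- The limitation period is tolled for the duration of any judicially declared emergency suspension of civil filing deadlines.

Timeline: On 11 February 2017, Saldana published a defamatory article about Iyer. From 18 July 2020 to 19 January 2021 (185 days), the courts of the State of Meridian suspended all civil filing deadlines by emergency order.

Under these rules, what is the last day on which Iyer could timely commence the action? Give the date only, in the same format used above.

The limitation period began to run on 11 February 2017.
Adding the 4 years base period to 11 February 2017 gives a deadline of 11 February 2021, before any tolling.
The emergency suspension of filing deadlines from 18 July 2020 to 19 January 2021 tolled the period for 185 days, extending the deadline to 15 August 2021.

15 August 2021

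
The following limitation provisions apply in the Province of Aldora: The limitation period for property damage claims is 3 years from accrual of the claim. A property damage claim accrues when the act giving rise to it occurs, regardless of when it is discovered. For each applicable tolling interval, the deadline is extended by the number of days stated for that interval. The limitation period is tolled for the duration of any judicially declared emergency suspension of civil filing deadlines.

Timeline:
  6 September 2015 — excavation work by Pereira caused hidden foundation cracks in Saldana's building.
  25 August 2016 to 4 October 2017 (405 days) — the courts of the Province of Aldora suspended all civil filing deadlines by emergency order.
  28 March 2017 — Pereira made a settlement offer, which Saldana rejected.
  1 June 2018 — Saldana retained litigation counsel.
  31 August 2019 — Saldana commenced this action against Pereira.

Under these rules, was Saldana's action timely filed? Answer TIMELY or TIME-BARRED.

TIMELY

The claim accrued on 6 September 2015, when the wrongful act occurred.
Adding the 3 years base period to 6 September 2015 gives a deadline of 6 September 2018, before any tolling.
Because the emergency suspension of filing deadlines ran from 25 August 2016 to 4 October 2017, the deadline is extended by 405 days to 16 October 2019.
None of the other events listed affects the running of the period under the stated rules.
Saldana filed on 31 August 2019, before the 16 October 2019 deadline, so the action is timely.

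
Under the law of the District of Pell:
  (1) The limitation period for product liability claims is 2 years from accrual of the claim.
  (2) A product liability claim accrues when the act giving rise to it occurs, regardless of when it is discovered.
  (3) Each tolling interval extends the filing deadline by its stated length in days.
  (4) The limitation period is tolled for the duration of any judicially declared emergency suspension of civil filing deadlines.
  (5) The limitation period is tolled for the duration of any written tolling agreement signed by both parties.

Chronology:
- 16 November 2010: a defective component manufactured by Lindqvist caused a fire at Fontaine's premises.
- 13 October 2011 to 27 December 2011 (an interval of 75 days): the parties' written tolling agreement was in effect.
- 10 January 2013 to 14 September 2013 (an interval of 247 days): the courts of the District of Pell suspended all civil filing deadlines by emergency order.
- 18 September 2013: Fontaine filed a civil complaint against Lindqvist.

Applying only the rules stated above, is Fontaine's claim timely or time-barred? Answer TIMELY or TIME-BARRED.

TIMELY

The limitation period began to run on 16 November 2010.
The untolled deadline — 2 years after 16 November 2010 — is 16 November 2012.
Because the written tolling agreement ran from 13 October 2011 to 27 December 2011, the deadline is extended by 75 days to 30 January 2013.
Because the emergency suspension of filing deadlines ran from 10 January 2013 to 14 September 2013, the deadline is extended by 247 days to 4 October 2013.
Fontaine filed on 18 September 2013, before the 4 October 2013 deadline, so the action is timely.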